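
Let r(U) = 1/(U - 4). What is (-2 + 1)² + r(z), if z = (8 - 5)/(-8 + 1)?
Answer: 24/31 ≈ 0.77419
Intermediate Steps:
z = -3/7 (z = 3/(-7) = 3*(-⅐) = -3/7 ≈ -0.42857)
r(U) = 1/(-4 + U)
(-2 + 1)² + r(z) = (-2 + 1)² + 1/(-4 - 3/7) = (-1)² + 1/(-31/7) = 1 - 7/31 = 24/31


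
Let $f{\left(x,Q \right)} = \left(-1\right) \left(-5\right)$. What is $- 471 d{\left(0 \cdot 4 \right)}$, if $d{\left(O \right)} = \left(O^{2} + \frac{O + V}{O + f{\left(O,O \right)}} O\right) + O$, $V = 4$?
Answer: $0$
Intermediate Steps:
$f{\left(x,Q \right)} = 5$
$d{\left(O \right)} = O + O^{2} + \frac{O \left(4 + O\right)}{5 + O}$ ($d{\left(O \right)} = \left(O^{2} + \frac{O + 4}{O + 5} O\right) + O = \left(O^{2} + \frac{4 + O}{5 + O} O\right) + O = \left(O^{2} + \frac{O \left(4 + O\right)}{5 + O}\right) + O = O + O^{2} + \frac{O \left(4 + O\right)}{5 + O}$)
$- 471 d{\left(0 \cdot 4 \right)} = - 471 \frac{0 \cdot 4 \left(9 + \left(0 \cdot 4\right)^{2} + 7 \cdot 0 \cdot 4\right)}{5 + 0 \cdot 4} = - 471 \frac{0 \left(9 + 0^{2} + 7 \cdot 0\right)}{5 + 0} = - 471 \frac{0 \left(9 + 0 + 0\right)}{5} = - 471 \cdot 0 \cdot \frac{1}{5} \cdot 9 = \left(-471\right) 0 = 0$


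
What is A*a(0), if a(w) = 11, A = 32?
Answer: 352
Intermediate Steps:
A*a(0) = 32*11 = 352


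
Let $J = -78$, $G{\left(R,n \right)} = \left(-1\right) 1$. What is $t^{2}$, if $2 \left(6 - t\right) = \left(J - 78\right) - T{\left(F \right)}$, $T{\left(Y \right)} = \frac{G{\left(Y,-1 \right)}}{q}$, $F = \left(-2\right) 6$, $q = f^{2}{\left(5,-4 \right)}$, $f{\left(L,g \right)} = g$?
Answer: $\frac{7219969}{1024} \approx 7050.8$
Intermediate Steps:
$G{\left(R,n \right)} = -1$
$q = 16$ ($q = \left(-4\right)^{2} = 16$)
$F = -12$
$T{\left(Y \right)} = - \frac{1}{16}$
$t = \frac{2687}{32}$ ($t = 6 - \frac{\left(-78 - 78\right) - - \frac{1}{16}}{2} = 6 - \frac{-156 + \frac{1}{16}}{2} = 6 - - \frac{2495}{32} = 6 + \frac{2495}{32} = \frac{2687}{32} \approx 83.969$)
$t^{2} = \left(\frac{2687}{32}\right)^{2} = \frac{7219969}{1024}$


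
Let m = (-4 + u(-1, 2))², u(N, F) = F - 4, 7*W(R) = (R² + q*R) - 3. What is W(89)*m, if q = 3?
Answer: 294660/7 ≈ 42094.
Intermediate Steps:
W(R) = -3/7 + R²/7 + 3*R/7 (W(R) = ((R² + 3*R) - 3)/7 = (-3 + R² + 3*R)/7 = -3/7 + R²/7 + 3*R/7)
u(N, F) = -4 + F
m = 36 (m = (-4 + (-4 + 2))² = (-4 - 2)² = (-6)² = 36)
W(89)*m = (-3/7 + (⅐)*89² + (3/7)*89)*36 = (-3/7 + (⅐)*7921 + 267/7)*36 = (-3/7 + 7921/7 + 267/7)*36 = (8185/7)*36 = 294660/7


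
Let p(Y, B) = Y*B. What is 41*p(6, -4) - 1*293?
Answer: -1277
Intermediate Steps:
p(Y, B) = B*Y
41*p(6, -4) - 1*293 = 41*(-4*6) - 1*293 = 41*(-24) - 293 = -984 - 293 = -1277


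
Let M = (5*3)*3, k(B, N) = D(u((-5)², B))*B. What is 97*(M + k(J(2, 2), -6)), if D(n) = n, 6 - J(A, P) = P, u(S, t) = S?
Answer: 14065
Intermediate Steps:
J(A, P) = 6 - P
k(B, N) = 25*B (k(B, N) = (-5)²*B = 25*B)
M = 45 (M = 15*3 = 45)
97*(M + k(J(2, 2), -6)) = 97*(45 + 25*(6 - 1*2)) = 97*(45 + 25*(6 - 2)) = 97*(45 + 25*4) = 97*(45 + 100) = 97*145 = 14065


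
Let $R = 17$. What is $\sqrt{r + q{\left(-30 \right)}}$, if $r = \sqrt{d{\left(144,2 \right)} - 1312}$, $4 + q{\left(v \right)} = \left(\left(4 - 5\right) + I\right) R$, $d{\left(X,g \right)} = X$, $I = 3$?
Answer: $\sqrt{30 + 4 i \sqrt{73}} \approx 6.1431 + 2.7817 i$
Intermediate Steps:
$q{\left(v \right)} = 30$ ($q{\left(v \right)} = -4 + \left(\left(4 - 5\right) + 3\right) 17 = -4 + \left(-1 + 3\right) 17 = -4 + 2 \cdot 17 = -4 + 34 = 30$)
$r = 4 i \sqrt{73}$ ($r = \sqrt{144 - 1312} = \sqrt{-1168} = 4 i \sqrt{73} \approx 34.176 i$)
$\sqrt{r + q{\left(-30 \right)}} = \sqrt{4 i \sqrt{73} + 30} = \sqrt{30 + 4 i \sqrt{73}}$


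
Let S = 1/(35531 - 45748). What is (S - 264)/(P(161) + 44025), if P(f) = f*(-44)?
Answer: -2697289/377426197 ≈ -0.0071465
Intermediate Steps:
S = -1/10217 (S = 1/(-10217) = -1/10217 ≈ -9.7876e-5)
P(f) = -44*f
(S - 264)/(P(161) + 44025) = (-1/10217 - 264)/(-44*161 + 44025) = -2697289/(10217*(-7084 + 44025)) = -2697289/10217/36941 = -2697289/10217*1/36941 = -2697289/377426197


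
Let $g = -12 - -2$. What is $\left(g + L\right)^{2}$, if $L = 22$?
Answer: $144$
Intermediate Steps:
$g = -10$ ($g = -12 + 2 = -10$)
$\left(g + L\right)^{2} = \left(-10 + 22\right)^{2} = 12^{2} = 144$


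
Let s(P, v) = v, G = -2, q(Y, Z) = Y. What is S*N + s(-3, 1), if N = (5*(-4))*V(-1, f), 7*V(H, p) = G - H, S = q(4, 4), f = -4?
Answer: 87/7 ≈ 12.429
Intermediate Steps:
S = 4
V(H, p) = -2/7 - H/7 (V(H, p) = (-2 - H)/7 = -2/7 - H/7)
N = 20/7 (N = (5*(-4))*(-2/7 - ⅐*(-1)) = -20*(-2/7 + ⅐) = -20*(-⅐) = 20/7 ≈ 2.8571)
S*N + s(-3, 1) = 4*(20/7) + 1 = 80/7 + 1 = 87/7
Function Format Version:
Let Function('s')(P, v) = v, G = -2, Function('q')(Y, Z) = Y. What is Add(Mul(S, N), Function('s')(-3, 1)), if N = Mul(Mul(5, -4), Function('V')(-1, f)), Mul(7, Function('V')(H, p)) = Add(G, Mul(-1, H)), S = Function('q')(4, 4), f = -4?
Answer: Rational(87, 7) ≈ 12.429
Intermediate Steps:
S = 4
Function('V')(H, p) = Add(Rational(-2, 7), Mul(Rational(-1, 7), H)) (Function('V')(H, p) = Mul(Rational(1, 7), Add(-2, Mul(-1, H))) = Add(Rational(-2, 7), Mul(Rational(-1, 7), H)))
N = Rational(20, 7) (N = Mul(Mul(5, -4), Add(Rational(-2, 7), Mul(Rational(-1, 7), -1))) = Mul(-20, Add(Rational(-2, 7), Rational(1, 7))) = Mul(-20, Rational(-1, 7)) = Rational(20, 7) ≈ 2.8571)
Add(Mul(S, N), Function('s')(-3, 1)) = Add(Mul(4, Rational(20, 7)), 1) = Add(Rational(80, 7), 1) = Rational(87, 7)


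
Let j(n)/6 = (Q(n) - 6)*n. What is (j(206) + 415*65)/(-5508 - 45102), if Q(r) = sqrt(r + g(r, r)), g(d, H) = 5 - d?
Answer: -19559/50610 - 206*sqrt(5)/8435 ≈ -0.44107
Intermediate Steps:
Q(r) = sqrt(5) (Q(r) = sqrt(r + (5 - r)) = sqrt(5))
j(n) = 6*n*(-6 + sqrt(5)) (j(n) = 6*((sqrt(5) - 6)*n) = 6*((-6 + sqrt(5))*n) = 6*(n*(-6 + sqrt(5))) = 6*n*(-6 + sqrt(5)))
(j(206) + 415*65)/(-5508 - 45102) = (6*206*(-6 + sqrt(5)) + 415*65)/(-5508 - 45102) = ((-7416 + 1236*sqrt(5)) + 26975)/(-50610) = (19559 + 1236*sqrt(5))*(-1/50610) = -19559/50610 - 206*sqrt(5)/8435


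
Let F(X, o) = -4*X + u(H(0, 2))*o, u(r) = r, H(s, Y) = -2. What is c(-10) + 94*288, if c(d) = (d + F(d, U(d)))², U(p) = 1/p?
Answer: 699601/25 ≈ 27984.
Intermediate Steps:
F(X, o) = -4*X - 2*o
c(d) = (-3*d - 2/d)² (c(d) = (d + (-4*d - 2/d))² = (-3*d - 2/d)²)
c(-10) + 94*288 = (2 + 3*(-10)²)²/(-10)² + 94*288 = (2 + 3*100)²/100 + 27072 = (2 + 300)²/100 + 27072 = (1/100)*302² + 27072 = (1/100)*91204 + 27072 = 22801/25 + 27072 = 699601/25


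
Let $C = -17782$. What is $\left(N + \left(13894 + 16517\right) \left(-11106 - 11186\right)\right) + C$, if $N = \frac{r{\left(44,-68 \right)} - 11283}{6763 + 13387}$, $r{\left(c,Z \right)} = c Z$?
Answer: $- \frac{546419474535}{806} \approx -6.7794 \cdot 10^{8}$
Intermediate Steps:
$r{\left(c,Z \right)} = Z c$
$N = - \frac{571}{806}$ ($N = \frac{\left(-68\right) 44 - 11283}{6763 + 13387} = \frac{-2992 - 11283}{20150} = \left(-14275\right) \frac{1}{20150} = - \frac{571}{806} \approx -0.70844$)
$\left(N + \left(13894 + 16517\right) \left(-11106 - 11186\right)\right) + C = \left(- \frac{571}{806} + \left(13894 + 16517\right) \left(-11106 - 11186\right)\right) - 17782 = \left(- \frac{571}{806} + 30411 \left(-22292\right)\right) - 17782 = \left(- \frac{571}{806} - 677922012\right) - 17782 = - \frac{546405142243}{806} - 17782 = - \frac{546419474535}{806}$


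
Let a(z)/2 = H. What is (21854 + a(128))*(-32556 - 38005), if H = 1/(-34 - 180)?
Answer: -164998219497/107 ≈ -1.5420e+9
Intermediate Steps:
H = -1/214 (H = 1/(-214) = -1/214 ≈ -0.0046729)
a(z) = -1/107 (a(z) = 2*(-1/214) = -1/107)
(21854 + a(128))*(-32556 - 38005) = (21854 - 1/107)*(-32556 - 38005) = (2338377/107)*(-70561) = -164998219497/107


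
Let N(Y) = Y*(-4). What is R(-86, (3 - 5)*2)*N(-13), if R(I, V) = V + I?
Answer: -4680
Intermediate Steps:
N(Y) = -4*Y
R(I, V) = I + V
R(-86, (3 - 5)*2)*N(-13) = (-86 + (3 - 5)*2)*(-4*(-13)) = (-86 - 2*2)*52 = (-86 - 4)*52 = -90*52 = -4680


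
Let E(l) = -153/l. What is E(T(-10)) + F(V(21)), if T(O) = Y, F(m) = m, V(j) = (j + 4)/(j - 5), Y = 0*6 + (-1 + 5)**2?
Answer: -8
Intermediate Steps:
Y = 16 (Y = 0 + 4**2 = 0 + 16 = 16)
V(j) = (4 + j)/(-5 + j)
T(O) = 16
E(T(-10)) + F(V(21)) = -153/16 + (4 + 21)/(-5 + 21) = -153*1/16 + 25/16 = -153/16 + (1/16)*25 = -153/16 + 25/16 = -8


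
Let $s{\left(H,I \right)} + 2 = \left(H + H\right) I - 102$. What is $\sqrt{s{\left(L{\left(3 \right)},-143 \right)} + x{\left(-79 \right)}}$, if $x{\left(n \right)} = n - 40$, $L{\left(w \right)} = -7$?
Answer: $\sqrt{1779} \approx 42.178$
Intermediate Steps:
$s{\left(H,I \right)} = -104 + 2 H I$ ($s{\left(H,I \right)} = -2 + \left(\left(H + H\right) I - 102\right) = -2 + \left(2 H I - 102\right) = -2 + \left(-102 + 2 H I\right) = -104 + 2 H I$)
$x{\left(n \right)} = -40 + n$
$\sqrt{s{\left(L{\left(3 \right)},-143 \right)} + x{\left(-79 \right)}} = \sqrt{\left(-104 + 2 \left(-7\right) \left(-143\right)\right) - 119} = \sqrt{\left(-104 + 2002\right) - 119} = \sqrt{1898 - 119} = \sqrt{1779}$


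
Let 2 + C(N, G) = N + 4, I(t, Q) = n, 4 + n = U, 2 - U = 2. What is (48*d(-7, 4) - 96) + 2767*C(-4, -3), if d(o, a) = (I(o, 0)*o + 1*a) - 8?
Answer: -4478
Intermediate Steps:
U = 0 (U = 2 - 1*2 = 2 - 2 = 0)
n = -4 (n = -4 + 0 = -4)
I(t, Q) = -4
C(N, G) = 2 + N (C(N, G) = -2 + (N + 4) = -2 + (4 + N) = 2 + N)
d(o, a) = -8 + a - 4*o (d(o, a) = (-4*o + 1*a) - 8 = (-4*o + a) - 8 = (a - 4*o) - 8 = -8 + a - 4*o)
(48*d(-7, 4) - 96) + 2767*C(-4, -3) = (48*(-8 + 4 - 4*(-7)) - 96) + 2767*(2 - 4) = (48*(-8 + 4 + 28) - 96) + 2767*(-2) = (48*24 - 96) - 5534 = (1152 - 96) - 5534 = 1056 - 5534 = -4478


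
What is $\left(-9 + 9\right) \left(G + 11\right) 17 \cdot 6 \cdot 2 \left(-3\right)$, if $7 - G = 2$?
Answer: $0$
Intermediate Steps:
$G = 5$ ($G = 7 - 2 = 5$)
$\left(-9 + 9\right) \left(G + 11\right) 17 \cdot 6 \cdot 2 \left(-3\right) = \left(-9 + 9\right) \left(5 + 11\right) 17 \cdot 6 \cdot 2 \left(-3\right) = 0 \cdot 16 \cdot 17 \cdot 12 \left(-3\right) = 0 \cdot 17 \left(-36\right) = 0 \left(-36\right) = 0$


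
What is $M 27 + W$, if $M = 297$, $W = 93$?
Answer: $8112$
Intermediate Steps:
$M 27 + W = 297 \cdot 27 + 93 = 8019 + 93 = 8112$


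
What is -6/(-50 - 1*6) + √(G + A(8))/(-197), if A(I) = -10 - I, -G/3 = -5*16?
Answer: 3/28 - √222/197 ≈ 0.031510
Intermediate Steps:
G = 240 (G = -(-15)*16 = -3*(-80) = 240)
-6/(-50 - 1*6) + √(G + A(8))/(-197) = -6/(-50 - 1*6) + √(240 + (-10 - 1*8))/(-197) = -6/(-50 - 6) + √(240 + (-10 - 8))*(-1/197) = -6/(-56) + √(240 - 18)*(-1/197) = -6*(-1/56) + √222*(-1/197) = 3/28 - √222/197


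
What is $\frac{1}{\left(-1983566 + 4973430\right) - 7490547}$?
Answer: $- \frac{1}{4500683} \approx -2.2219 \cdot 10^{-7}$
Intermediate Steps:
$\frac{1}{\left(-1983566 + 4973430\right) - 7490547} = \frac{1}{2989864 - 7490547} = \frac{1}{-4500683} = - \frac{1}{4500683}$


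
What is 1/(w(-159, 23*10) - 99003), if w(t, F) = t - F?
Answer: -1/99392 ≈ -1.0061e-5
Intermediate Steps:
1/(w(-159, 23*10) - 99003) = 1/((-159 - 23*10) - 99003) = 1/((-159 - 1*230) - 99003) = 1/((-159 - 230) - 99003) = 1/(-389 - 99003) = 1/(-99392) = -1/99392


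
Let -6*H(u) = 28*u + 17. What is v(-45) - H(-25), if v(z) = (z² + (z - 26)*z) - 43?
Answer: 30379/6 ≈ 5063.2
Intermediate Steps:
H(u) = -17/6 - 14*u/3 (H(u) = -(28*u + 17)/6 = -(17 + 28*u)/6 = -17/6 - 14*u/3)
v(z) = -43 + z² + z*(-26 + z) (v(z) = (z² + (-26 + z)*z) - 43 = (z² + z*(-26 + z)) - 43 = -43 + z² + z*(-26 + z))
v(-45) - H(-25) = (-43 - 26*(-45) + 2*(-45)²) - (-17/6 - 14/3*(-25)) = (-43 + 1170 + 2*2025) - (-17/6 + 350/3) = (-43 + 1170 + 4050) - 1*683/6 = 5177 - 683/6 = 30379/6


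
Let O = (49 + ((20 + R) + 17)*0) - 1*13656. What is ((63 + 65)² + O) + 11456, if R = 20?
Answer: 14233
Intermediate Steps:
O = -13607 (O = (49 + ((20 + 20) + 17)*0) - 1*13656 = (49 + (40 + 17)*0) - 13656 = (49 + 57*0) - 13656 = (49 + 0) - 13656 = 49 - 13656 = -13607)
((63 + 65)² + O) + 11456 = ((63 + 65)² - 13607) + 11456 = (128² - 13607) + 11456 = (16384 - 13607) + 11456 = 2777 + 11456 = 14233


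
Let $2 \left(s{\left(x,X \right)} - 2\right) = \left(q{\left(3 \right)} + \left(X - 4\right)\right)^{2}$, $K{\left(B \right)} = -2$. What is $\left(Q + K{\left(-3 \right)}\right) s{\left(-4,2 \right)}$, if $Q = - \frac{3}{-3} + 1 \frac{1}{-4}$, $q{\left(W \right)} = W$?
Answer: $- \frac{25}{8} \approx -3.125$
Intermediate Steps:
$s{\left(x,X \right)} = 2 + \frac{\left(-1 + X\right)^{2}}{2}$ ($s{\left(x,X \right)} = 2 + \frac{\left(3 + \left(X - 4\right)\right)^{2}}{2} = 2 + \frac{\left(3 + \left(-4 + X\right)\right)^{2}}{2} = 2 + \frac{\left(-1 + X\right)^{2}}{2}$)
$Q = \frac{3}{4}$ ($Q = \left(-3\right) \left(- \frac{1}{3}\right) + 1 \left(- \frac{1}{4}\right) = 1 - \frac{1}{4} = \frac{3}{4} \approx 0.75$)
$\left(Q + K{\left(-3 \right)}\right) s{\left(-4,2 \right)} = \left(\frac{3}{4} - 2\right) \left(2 + \frac{\left(-1 + 2\right)^{2}}{2}\right) = - \frac{5 \left(2 + \frac{1^{2}}{2}\right)}{4} = - \frac{5 \left(2 + \frac{1}{2} \cdot 1\right)}{4} = - \frac{5 \left(2 + \frac{1}{2}\right)}{4} = \left(- \frac{5}{4}\right) \frac{5}{2} = - \frac{25}{8}$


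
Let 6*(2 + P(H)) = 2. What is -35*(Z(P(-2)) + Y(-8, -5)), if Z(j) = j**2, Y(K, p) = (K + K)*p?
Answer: -26075/9 ≈ -2897.2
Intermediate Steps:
P(H) = -5/3 (P(H) = -2 + (1/6)*2 = -2 + 1/3 = -5/3)
Y(K, p) = 2*K*p (Y(K, p) = (2*K)*p = 2*K*p)
-35*(Z(P(-2)) + Y(-8, -5)) = -35*((-5/3)**2 + 2*(-8)*(-5)) = -35*(25/9 + 80) = -35*745/9 = -26075/9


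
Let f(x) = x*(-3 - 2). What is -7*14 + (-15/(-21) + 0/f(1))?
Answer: -681/7 ≈ -97.286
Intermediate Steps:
f(x) = -5*x (f(x) = x*(-5) = -5*x)
-7*14 + (-15/(-21) + 0/f(1)) = -7*14 + (-15/(-21) + 0/((-5*1))) = -98 + (-15*(-1/21) + 0/(-5)) = -98 + (5/7 + 0*(-⅕)) = -98 + (5/7 + 0) = -98 + 5/7 = -681/7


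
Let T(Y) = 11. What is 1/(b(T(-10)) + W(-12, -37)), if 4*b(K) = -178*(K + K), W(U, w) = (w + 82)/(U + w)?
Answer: -49/48016 ≈ -0.0010205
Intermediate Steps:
W(U, w) = (82 + w)/(U + w)
b(K) = -89*K (b(K) = (-178*(K + K))/4 = (-356*K)/4 = -89*K)
1/(b(T(-10)) + W(-12, -37)) = 1/(-89*11 + (82 - 37)/(-12 - 37)) = 1/(-979 + 45/(-49)) = 1/(-979 - 1/49*45) = 1/(-979 - 45/49) = 1/(-48016/49) = -49/48016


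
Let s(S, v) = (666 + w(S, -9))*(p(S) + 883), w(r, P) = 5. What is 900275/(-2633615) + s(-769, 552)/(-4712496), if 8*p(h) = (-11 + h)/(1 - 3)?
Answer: -4711271701811/9928720122432 ≈ -0.47451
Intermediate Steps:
p(h) = 11/16 - h/16 (p(h) = ((-11 + h)/(1 - 3))/8 = ((-11 + h)/(-2))/8 = ((-11 + h)*(-½))/8 = (11/2 - h/2)/8 = 11/16 - h/16)
s(S, v) = 9487269/16 - 671*S/16 (s(S, v) = (666 + 5)*((11/16 - S/16) + 883) = 671*(14139/16 - S/16) = 9487269/16 - 671*S/16)
900275/(-2633615) + s(-769, 552)/(-4712496) = 900275/(-2633615) + (9487269/16 - 671/16*(-769))/(-4712496) = 900275*(-1/2633615) + (9487269/16 + 515999/16)*(-1/4712496) = -180055/526723 + (2500817/4)*(-1/4712496) = -180055/526723 - 2500817/18849984 = -4711271701811/9928720122432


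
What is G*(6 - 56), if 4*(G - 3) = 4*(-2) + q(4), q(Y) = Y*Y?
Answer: -250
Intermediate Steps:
q(Y) = Y**2
G = 5 (G = 3 + (4*(-2) + 4**2)/4 = 3 + (-8 + 16)/4 = 3 + (1/4)*8 = 3 + 2 = 5)
G*(6 - 56) = 5*(6 - 56) = 5*(-50) = -250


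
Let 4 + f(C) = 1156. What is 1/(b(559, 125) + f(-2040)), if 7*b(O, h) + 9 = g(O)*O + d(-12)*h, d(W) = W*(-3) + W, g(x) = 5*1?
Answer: 7/13850 ≈ 0.00050541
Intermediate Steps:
g(x) = 5
d(W) = -2*W (d(W) = -3*W + W = -2*W)
f(C) = 1152 (f(C) = -4 + 1156 = 1152)
b(O, h) = -9/7 + 5*O/7 + 24*h/7 (b(O, h) = -9/7 + (5*O + (-2*(-12))*h)/7 = -9/7 + (5*O + 24*h)/7 = -9/7 + (5*O/7 + 24*h/7) = -9/7 + 5*O/7 + 24*h/7)
1/(b(559, 125) + f(-2040)) = 1/((-9/7 + (5/7)*559 + (24/7)*125) + 1152) = 1/((-9/7 + 2795/7 + 3000/7) + 1152) = 1/(5786/7 + 1152) = 1/(13850/7) = 7/13850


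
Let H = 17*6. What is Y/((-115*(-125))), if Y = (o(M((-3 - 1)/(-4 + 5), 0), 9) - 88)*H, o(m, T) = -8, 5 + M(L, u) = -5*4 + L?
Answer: -9792/14375 ≈ -0.68118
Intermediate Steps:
M(L, u) = -25 + L (M(L, u) = -5 + (-5*4 + L) = -5 + (-20 + L) = -25 + L)
H = 102
Y = -9792 (Y = (-8 - 88)*102 = -96*102 = -9792)
Y/((-115*(-125))) = -9792/((-115*(-125))) = -9792/14375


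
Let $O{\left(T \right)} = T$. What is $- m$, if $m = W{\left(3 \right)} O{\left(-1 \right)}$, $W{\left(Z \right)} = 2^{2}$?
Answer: $4$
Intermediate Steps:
$W{\left(Z \right)} = 4$
$m = -4$ ($m = 4 \left(-1\right) = -4$)
$- m = \left(-1\right) \left(-4\right) = 4$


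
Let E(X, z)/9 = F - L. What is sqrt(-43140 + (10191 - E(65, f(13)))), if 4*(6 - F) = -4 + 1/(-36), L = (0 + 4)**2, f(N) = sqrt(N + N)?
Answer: I*sqrt(525889)/4 ≈ 181.3*I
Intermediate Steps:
f(N) = sqrt(2)*sqrt(N) (f(N) = sqrt(2*N) = sqrt(2)*sqrt(N))
L = 16 (L = 4**2 = 16)
F = 1009/144 (F = 6 - (-4 + 1/(-36))/4 = 6 - (-4 - 1/36)/4 = 6 - 1/4*(-145/36) = 6 + 145/144 = 1009/144 ≈ 7.0069)
E(X, z) = -1295/16 (E(X, z) = 9*(1009/144 - 1*16) = 9*(1009/144 - 16) = 9*(-1295/144) = -1295/16)
sqrt(-43140 + (10191 - E(65, f(13)))) = sqrt(-43140 + (10191 - 1*(-1295/16))) = sqrt(-43140 + (10191 + 1295/16)) = sqrt(-43140 + 164351/16) = sqrt(-525889/16) = I*sqrt(525889)/4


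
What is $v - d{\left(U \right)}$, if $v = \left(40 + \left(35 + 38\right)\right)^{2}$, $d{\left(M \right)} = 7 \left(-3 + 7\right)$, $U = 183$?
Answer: $12741$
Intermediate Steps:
$d{\left(M \right)} = 28$ ($d{\left(M \right)} = 7 \cdot 4 = 28$)
$v = 12769$ ($v = \left(40 + 73\right)^{2} = 113^{2} = 12769$)
$v - d{\left(U \right)} = 12769 - 28 = 12741$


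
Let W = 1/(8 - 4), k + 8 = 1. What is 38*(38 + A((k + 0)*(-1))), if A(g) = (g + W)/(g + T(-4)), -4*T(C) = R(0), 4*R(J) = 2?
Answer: 81624/55 ≈ 1484.1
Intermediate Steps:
k = -7 (k = -8 + 1 = -7)
R(J) = ½ (R(J) = (¼)*2 = ½)
T(C) = -⅛ (T(C) = -¼*½ = -⅛)
W = ¼ (W = 1/4 = ¼ ≈ 0.25000)
A(g) = (¼ + g)/(-⅛ + g) (A(g) = (g + ¼)/(g - ⅛) = (¼ + g)/(-⅛ + g))
38*(38 + A((k + 0)*(-1))) = 38*(38 + 2*(1 + 4*((-7 + 0)*(-1)))/(-1 + 8*((-7 + 0)*(-1)))) = 38*(38 + 2*(1 + 4*(-7*(-1)))/(-1 + 8*(-7*(-1)))) = 38*(38 + 2*(1 + 4*7)/(-1 + 8*7)) = 38*(38 + 2*(1 + 28)/(-1 + 56)) = 38*(38 + 2*29/55) = 38*(38 + 2*(1/55)*29) = 38*(38 + 58/55) = 38*(2148/55) = 81624/55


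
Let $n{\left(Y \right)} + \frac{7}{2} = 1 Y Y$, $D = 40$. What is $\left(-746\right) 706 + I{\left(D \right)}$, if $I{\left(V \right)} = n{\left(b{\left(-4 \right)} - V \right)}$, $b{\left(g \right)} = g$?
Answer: $- \frac{1049487}{2} \approx -5.2474 \cdot 10^{5}$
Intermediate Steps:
$n{\left(Y \right)} = - \frac{7}{2} + Y^{2}$ ($n{\left(Y \right)} = - \frac{7}{2} + 1 Y Y = - \frac{7}{2} + Y Y = - \frac{7}{2} + Y^{2}$)
$I{\left(V \right)} = - \frac{7}{2} + \left(-4 - V\right)^{2}$
$\left(-746\right) 706 + I{\left(D \right)} = \left(-746\right) 706 - \left(\frac{7}{2} - \left(4 + 40\right)^{2}\right) = -526676 - \left(\frac{7}{2} - 44^{2}\right) = -526676 + \left(- \frac{7}{2} + 1936\right) = -526676 + \frac{3865}{2} = - \frac{1049487}{2}$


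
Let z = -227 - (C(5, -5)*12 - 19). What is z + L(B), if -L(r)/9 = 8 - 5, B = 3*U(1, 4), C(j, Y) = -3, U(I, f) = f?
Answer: -199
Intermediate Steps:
B = 12 (B = 3*4 = 12)
z = -172 (z = -227 - (-3*12 - 19) = -227 - (-36 - 19) = -227 - 1*(-55) = -227 + 55 = -172)
L(r) = -27 (L(r) = -9*(8 - 5) = -9*3 = -27)
z + L(B) = -172 - 27 = -199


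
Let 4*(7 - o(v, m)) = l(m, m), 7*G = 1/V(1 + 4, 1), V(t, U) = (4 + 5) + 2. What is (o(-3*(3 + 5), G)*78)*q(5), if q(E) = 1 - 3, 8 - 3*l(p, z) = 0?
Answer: -988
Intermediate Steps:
l(p, z) = 8/3 (l(p, z) = 8/3 - ⅓*0 = 8/3 + 0 = 8/3)
V(t, U) = 11 (V(t, U) = 9 + 2 = 11)
G = 1/77 (G = (⅐)/11 = (⅐)*(1/11) = 1/77 ≈ 0.012987)
q(E) = -2
o(v, m) = 19/3 (o(v, m) = 7 - ¼*8/3 = 7 - ⅔ = 19/3)
(o(-3*(3 + 5), G)*78)*q(5) = ((19/3)*78)*(-2) = 494*(-2) = -988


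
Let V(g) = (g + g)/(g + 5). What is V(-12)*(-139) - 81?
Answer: -3903/7 ≈ -557.57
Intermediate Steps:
V(g) = 2*g/(5 + g) (V(g) = (2*g)/(5 + g) = 2*g/(5 + g))
V(-12)*(-139) - 81 = (2*(-12)/(5 - 12))*(-139) - 81 = (2*(-12)/(-7))*(-139) - 81 = (2*(-12)*(-⅐))*(-139) - 81 = (24/7)*(-139) - 81 = -3336/7 - 81 = -3903/7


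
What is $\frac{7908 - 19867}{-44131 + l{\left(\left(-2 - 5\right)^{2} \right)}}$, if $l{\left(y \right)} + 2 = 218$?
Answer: $\frac{11959}{43915} \approx 0.27232$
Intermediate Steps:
$l{\left(y \right)} = 216$ ($l{\left(y \right)} = -2 + 218 = 216$)
$\frac{7908 - 19867}{-44131 + l{\left(\left(-2 - 5\right)^{2} \right)}} = \frac{7908 - 19867}{-44131 + 216} = - \frac{11959}{-43915} = \left(-11959\right) \left(- \frac{1}{43915}\right) = \frac{11959}{43915}$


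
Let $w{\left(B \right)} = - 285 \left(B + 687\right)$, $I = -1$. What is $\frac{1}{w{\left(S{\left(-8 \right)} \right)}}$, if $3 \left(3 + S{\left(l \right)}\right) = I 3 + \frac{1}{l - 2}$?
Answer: $- \frac{2}{389291} \approx -5.1375 \cdot 10^{-6}$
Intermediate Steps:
$S{\left(l \right)} = -4 + \frac{1}{3 \left(-2 + l\right)}$ ($S{\left(l \right)} = -3 + \frac{\left(-1\right) 3 + \frac{1}{l - 2}}{3} = -3 + \frac{-3 + \frac{1}{-2 + l}}{3} = -3 - \left(1 - \frac{1}{3 \left(-2 + l\right)}\right) = -4 + \frac{1}{3 \left(-2 + l\right)}$)
$w{\left(B \right)} = -195795 - 285 B$ ($w{\left(B \right)} = - 285 \left(687 + B\right) = -195795 - 285 B$)
$\frac{1}{w{\left(S{\left(-8 \right)} \right)}} = \frac{1}{-195795 - 285 \frac{25 - -96}{3 \left(-2 - 8\right)}} = \frac{1}{-195795 - 285 \frac{25 + 96}{3 \left(-10\right)}} = \frac{1}{-195795 - 285 \cdot \frac{1}{3} \left(- \frac{1}{10}\right) 121} = \frac{1}{-195795 - - \frac{2299}{2}} = \frac{1}{-195795 + \frac{2299}{2}} = \frac{1}{- \frac{389291}{2}} = - \frac{2}{389291}$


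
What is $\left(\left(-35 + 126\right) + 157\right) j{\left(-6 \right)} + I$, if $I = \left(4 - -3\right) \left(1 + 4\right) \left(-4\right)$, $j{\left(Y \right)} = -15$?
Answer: $-3860$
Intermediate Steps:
$I = -140$ ($I = \left(4 + 3\right) 5 \left(-4\right) = 7 \left(-20\right) = -140$)
$\left(\left(-35 + 126\right) + 157\right) j{\left(-6 \right)} + I = \left(\left(-35 + 126\right) + 157\right) \left(-15\right) - 140 = \left(91 + 157\right) \left(-15\right) - 140 = 248 \left(-15\right) - 140 = -3720 - 140 = -3860$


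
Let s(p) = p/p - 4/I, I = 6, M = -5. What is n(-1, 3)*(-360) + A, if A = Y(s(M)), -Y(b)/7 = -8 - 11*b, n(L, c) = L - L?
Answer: 245/3 ≈ 81.667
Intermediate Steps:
n(L, c) = 0
s(p) = ⅓ (s(p) = p/p - 4/6 = 1 - 4*⅙ = 1 - ⅔ = ⅓)
Y(b) = 56 + 77*b (Y(b) = -7*(-8 - 11*b) = 56 + 77*b)
A = 245/3 (A = 56 + 77*(⅓) = 56 + 77/3 = 245/3 ≈ 81.667)
n(-1, 3)*(-360) + A = 0*(-360) + 245/3 = 0 + 245/3 = 245/3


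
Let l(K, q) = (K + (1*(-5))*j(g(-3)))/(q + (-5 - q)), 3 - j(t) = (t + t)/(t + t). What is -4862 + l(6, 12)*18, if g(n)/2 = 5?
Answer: -24238/5 ≈ -4847.6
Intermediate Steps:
g(n) = 10 (g(n) = 2*5 = 10)
j(t) = 2 (j(t) = 3 - (t + t)/(t + t) = 3 - 2*t/(2*t) = 3 - 2*t*1/(2*t) = 3 - 1*1 = 3 - 1 = 2)
l(K, q) = 2 - K/5 (l(K, q) = (K + (1*(-5))*2)/(q + (-5 - q)) = (K - 5*2)/(-5) = (K - 10)*(-⅕) = (-10 + K)*(-⅕) = 2 - K/5)
-4862 + l(6, 12)*18 = -4862 + (2 - ⅕*6)*18 = -4862 + (2 - 6/5)*18 = -4862 + (⅘)*18 = -4862 + 72/5 = -24238/5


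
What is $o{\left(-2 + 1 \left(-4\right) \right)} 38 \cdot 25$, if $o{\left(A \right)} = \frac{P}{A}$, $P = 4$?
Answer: $- \frac{1900}{3} \approx -633.33$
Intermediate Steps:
$o{\left(A \right)} = \frac{4}{A}$
$o{\left(-2 + 1 \left(-4\right) \right)} 38 \cdot 25 = \frac{4}{-2 + 1 \left(-4\right)} 38 \cdot 25 = \frac{4}{-2 - 4} \cdot 38 \cdot 25 = \frac{4}{-6} \cdot 38 \cdot 25 = 4 \left(- \frac{1}{6}\right) 38 \cdot 25 = \left(- \frac{2}{3}\right) 38 \cdot 25 = \left(- \frac{76}{3}\right) 25 = - \frac{1900}{3}$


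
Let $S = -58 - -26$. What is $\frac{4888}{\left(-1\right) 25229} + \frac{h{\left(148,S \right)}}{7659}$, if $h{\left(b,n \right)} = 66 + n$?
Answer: $- \frac{36579406}{193228911} \approx -0.18931$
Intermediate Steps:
$S = -32$ ($S = -58 + 26 = -32$)
$\frac{4888}{\left(-1\right) 25229} + \frac{h{\left(148,S \right)}}{7659} = \frac{4888}{\left(-1\right) 25229} + \frac{66 - 32}{7659} = \frac{4888}{-25229} + 34 \cdot \frac{1}{7659} = 4888 \left(- \frac{1}{25229}\right) + \frac{34}{7659} = - \frac{4888}{25229} + \frac{34}{7659} = - \frac{36579406}{193228911}$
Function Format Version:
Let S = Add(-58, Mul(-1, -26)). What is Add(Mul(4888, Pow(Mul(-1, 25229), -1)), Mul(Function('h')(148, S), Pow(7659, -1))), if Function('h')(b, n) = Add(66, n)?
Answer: Rational(-36579406, 193228911) ≈ -0.18931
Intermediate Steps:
S = -32 (S = Add(-58, 26) = -32)
Add(Mul(4888, Pow(Mul(-1, 25229), -1)), Mul(Function('h')(148, S), Pow(7659, -1))) = Add(Mul(4888, Pow(Mul(-1, 25229), -1)), Mul(Add(66, -32), Pow(7659, -1))) = Add(Mul(4888, Pow(-25229, -1)), Mul(34, Rational(1, 7659))) = Add(Mul(4888, Rational(-1, 25229)), Rational(34, 7659)) = Add(Rational(-4888, 25229), Rational(34, 7659)) = Rational(-36579406, 193228911)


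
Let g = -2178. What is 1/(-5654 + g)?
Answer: -1/7832 ≈ -0.00012768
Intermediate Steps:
1/(-5654 + g) = 1/(-5654 - 2178) = 1/(-7832) = -1/7832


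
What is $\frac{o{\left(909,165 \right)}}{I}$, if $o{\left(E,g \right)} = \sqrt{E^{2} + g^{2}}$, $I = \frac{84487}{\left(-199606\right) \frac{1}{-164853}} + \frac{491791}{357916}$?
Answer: $\frac{107163271644 \sqrt{94834}}{2492564547498911} \approx 0.01324$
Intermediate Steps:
$I = \frac{2492564547498911}{35721090548}$ ($I = \frac{84487}{\left(-199606\right) \left(- \frac{1}{164853}\right)} + 491791 \cdot \frac{1}{357916} = \frac{84487}{\frac{199606}{164853}} + \frac{491791}{357916} = 84487 \cdot \frac{164853}{199606} + \frac{491791}{357916} = \frac{13927935411}{199606} + \frac{491791}{357916} = \frac{2492564547498911}{35721090548} \approx 69779.0$)
$\frac{o{\left(909,165 \right)}}{I} = \frac{\sqrt{909^{2} + 165^{2}}}{\frac{2492564547498911}{35721090548}} = \sqrt{826281 + 27225} \cdot \frac{35721090548}{2492564547498911} = \sqrt{853506} \cdot \frac{35721090548}{2492564547498911} = 3 \sqrt{94834} \cdot \frac{35721090548}{2492564547498911} = \frac{107163271644 \sqrt{94834}}{2492564547498911}$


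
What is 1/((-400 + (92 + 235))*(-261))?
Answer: 1/19053 ≈ 5.2485e-5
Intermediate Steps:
1/((-400 + (92 + 235))*(-261)) = 1/((-400 + 327)*(-261)) = 1/(-73*(-261)) = 1/19053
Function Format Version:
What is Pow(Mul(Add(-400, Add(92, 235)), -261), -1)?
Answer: Rational(1, 19053) ≈ 5.2485e-5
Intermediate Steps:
Pow(Mul(Add(-400, Add(92, 235)), -261), -1) = Pow(Mul(Add(-400, 327), -261), -1) = Pow(Mul(-73, -261), -1) = Pow(19053, -1) = Rational(1, 19053)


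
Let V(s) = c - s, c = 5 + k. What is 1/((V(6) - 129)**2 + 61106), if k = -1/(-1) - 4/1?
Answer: 1/78795 ≈ 1.2691e-5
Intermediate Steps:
k = -3 (k = -1*(-1) - 4*1 = 1 - 4 = -3)
c = 2 (c = 5 - 3 = 2)
V(s) = 2 - s
1/((V(6) - 129)**2 + 61106) = 1/(((2 - 1*6) - 129)**2 + 61106) = 1/(((2 - 6) - 129)**2 + 61106) = 1/((-4 - 129)**2 + 61106) = 1/((-133)**2 + 61106) = 1/(17689 + 61106) = 1/78795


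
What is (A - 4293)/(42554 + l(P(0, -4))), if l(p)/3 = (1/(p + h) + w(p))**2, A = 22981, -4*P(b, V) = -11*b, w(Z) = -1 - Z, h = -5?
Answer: 233600/531979 ≈ 0.43912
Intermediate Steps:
P(b, V) = 11*b/4 (P(b, V) = -(-11)*b/4 = 11*b/4)
l(p) = 3*(-1 + 1/(-5 + p) - p)**2 (l(p) = 3*(1/(p - 5) + (-1 - p))**2 = 3*(1/(-5 + p) + (-1 - p))**2 = 3*(-1 + 1/(-5 + p) - p)**2)
(A - 4293)/(42554 + l(P(0, -4))) = (22981 - 4293)/(42554 + 3*(6 - ((11/4)*0)**2 + 4*((11/4)*0))**2/(-5 + (11/4)*0)**2) = 18688/(42554 + 3*(6 - 1*0**2 + 4*0)**2/(-5 + 0)**2) = 18688/(42554 + 3*(6 - 1*0 + 0)**2/(-5)**2) = 18688/(42554 + 3*(1/25)*(6 + 0 + 0)**2) = 18688/(42554 + 3*(1/25)*6**2) = 18688/(42554 + 3*(1/25)*36) = 18688/(42554 + 108/25) = 18688/(1063958/25) = 18688*(25/1063958) = 233600/531979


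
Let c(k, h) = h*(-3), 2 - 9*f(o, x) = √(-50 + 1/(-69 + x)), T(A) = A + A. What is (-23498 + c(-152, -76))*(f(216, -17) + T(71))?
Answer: -29785600/9 + 11635*I*√369886/387 ≈ -3.3095e+6 + 18285.0*I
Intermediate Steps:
T(A) = 2*A
f(o, x) = 2/9 - √(-50 + 1/(-69 + x))/9
c(k, h) = -3*h
(-23498 + c(-152, -76))*(f(216, -17) + T(71)) = (-23498 - 3*(-76))*((2/9 - I*√4301*√(-1/(-69 - 17))/9) + 2*71) = (-23498 + 228)*((2/9 - I*√4301*√(-1/(-86))/9) + 142) = -23270*((2/9 - I*√369886/86/9) + 142) = -23270*((2/9 - I*√369886/774) + 142) = -23270*(1280/9 - I*√369886/774) = -29785600/9 + 11635*I*√369886/387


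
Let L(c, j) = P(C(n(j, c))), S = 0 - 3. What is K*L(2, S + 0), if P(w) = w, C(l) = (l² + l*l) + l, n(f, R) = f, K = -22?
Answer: -330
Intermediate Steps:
S = -3
C(l) = l + 2*l² (C(l) = (l² + l²) + l = 2*l² + l = l + 2*l²)
L(c, j) = j*(1 + 2*j)
K*L(2, S + 0) = -22*(-3 + 0)*(1 + 2*(-3 + 0)) = -(-66)*(1 + 2*(-3)) = -(-66)*(1 - 6) = -(-66)*(-5) = -22*15 = -330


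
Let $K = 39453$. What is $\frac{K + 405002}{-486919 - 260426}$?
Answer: $- \frac{88891}{149469} \approx -0.59471$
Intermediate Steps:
$\frac{K + 405002}{-486919 - 260426} = \frac{39453 + 405002}{-486919 - 260426} = \frac{444455}{-747345} = 444455 \left(- \frac{1}{747345}\right) = - \frac{88891}{149469}$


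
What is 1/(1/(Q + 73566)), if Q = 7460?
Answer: 81026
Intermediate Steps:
1/(1/(Q + 73566)) = 1/(1/(7460 + 73566)) = 1/(1/81026) = 81026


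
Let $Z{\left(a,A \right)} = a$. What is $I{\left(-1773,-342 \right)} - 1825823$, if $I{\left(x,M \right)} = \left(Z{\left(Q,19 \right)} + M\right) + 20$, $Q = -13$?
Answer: $-1826158$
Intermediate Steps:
$I{\left(x,M \right)} = 7 + M$ ($I{\left(x,M \right)} = \left(-13 + M\right) + 20 = 7 + M$)
$I{\left(-1773,-342 \right)} - 1825823 = \left(7 - 342\right) - 1825823 = -335 - 1825823 = -1826158$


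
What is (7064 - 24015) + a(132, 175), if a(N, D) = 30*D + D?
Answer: -11526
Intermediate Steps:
a(N, D) = 31*D
(7064 - 24015) + a(132, 175) = (7064 - 24015) + 31*175 = -16951 + 5425 = -11526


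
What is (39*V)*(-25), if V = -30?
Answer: 29250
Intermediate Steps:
(39*V)*(-25) = (39*(-30))*(-25) = -1170*(-25) = 29250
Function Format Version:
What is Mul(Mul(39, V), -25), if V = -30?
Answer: 29250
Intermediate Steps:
Mul(Mul(39, V), -25) = Mul(Mul(39, -30), -25) = Mul(-1170, -25) = 29250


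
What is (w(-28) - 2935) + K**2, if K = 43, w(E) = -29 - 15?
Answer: -1130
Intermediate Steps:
w(E) = -44
(w(-28) - 2935) + K**2 = (-44 - 2935) + 43**2 = -2979 + 1849 = -1130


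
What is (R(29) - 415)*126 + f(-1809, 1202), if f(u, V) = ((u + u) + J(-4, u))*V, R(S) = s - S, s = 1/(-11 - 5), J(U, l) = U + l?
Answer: -52672111/8 ≈ -6.5840e+6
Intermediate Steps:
s = -1/16 (s = 1/(-16) = -1/16 ≈ -0.062500)
R(S) = -1/16 - S
f(u, V) = V*(-4 + 3*u) (f(u, V) = ((u + u) + (-4 + u))*V = (2*u + (-4 + u))*V = (-4 + 3*u)*V = V*(-4 + 3*u))
(R(29) - 415)*126 + f(-1809, 1202) = ((-1/16 - 1*29) - 415)*126 + 1202*(-4 + 3*(-1809)) = ((-1/16 - 29) - 415)*126 + 1202*(-4 - 5427) = (-465/16 - 415)*126 + 1202*(-5431) = -7105/16*126 - 6528062 = -447615/8 - 6528062 = -52672111/8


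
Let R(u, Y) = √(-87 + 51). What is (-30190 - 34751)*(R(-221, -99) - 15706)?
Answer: 1019963346 - 389646*I ≈ 1.02e+9 - 3.8965e+5*I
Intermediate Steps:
R(u, Y) = 6*I (R(u, Y) = √(-36) = 6*I)
(-30190 - 34751)*(R(-221, -99) - 15706) = (-30190 - 34751)*(6*I - 15706) = -64941*(-15706 + 6*I) = 1019963346 - 389646*I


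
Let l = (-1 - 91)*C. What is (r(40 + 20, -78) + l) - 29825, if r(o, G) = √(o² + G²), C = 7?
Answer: -30469 + 6*√269 ≈ -30371.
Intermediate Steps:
r(o, G) = √(G² + o²)
l = -644 (l = (-1 - 91)*7 = -92*7 = -644)
(r(40 + 20, -78) + l) - 29825 = (√((-78)² + (40 + 20)²) - 644) - 29825 = (√(6084 + 60²) - 644) - 29825 = (√(6084 + 3600) - 644) - 29825 = (√9684 - 644) - 29825 = (6*√269 - 644) - 29825 = (-644 + 6*√269) - 29825 = -30469 + 6*√269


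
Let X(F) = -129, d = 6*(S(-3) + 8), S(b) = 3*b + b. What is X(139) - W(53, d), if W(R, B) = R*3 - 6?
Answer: -282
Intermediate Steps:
S(b) = 4*b
d = -24 (d = 6*(4*(-3) + 8) = 6*(-12 + 8) = 6*(-4) = -24)
W(R, B) = -6 + 3*R (W(R, B) = 3*R - 6 = -6 + 3*R)
X(139) - W(53, d) = -129 - (-6 + 3*53) = -129 - (-6 + 159) = -129 - 1*153 = -129 - 153 = -282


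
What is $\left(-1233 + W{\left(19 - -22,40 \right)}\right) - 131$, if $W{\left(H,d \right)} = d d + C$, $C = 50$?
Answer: $286$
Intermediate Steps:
$W{\left(H,d \right)} = 50 + d^{2}$ ($W{\left(H,d \right)} = d d + 50 = d^{2} + 50 = 50 + d^{2}$)
$\left(-1233 + W{\left(19 - -22,40 \right)}\right) - 131 = \left(-1233 + \left(50 + 40^{2}\right)\right) - 131 = \left(-1233 + \left(50 + 1600\right)\right) - 131 = \left(-1233 + 1650\right) - 131 = 417 - 131 = 286$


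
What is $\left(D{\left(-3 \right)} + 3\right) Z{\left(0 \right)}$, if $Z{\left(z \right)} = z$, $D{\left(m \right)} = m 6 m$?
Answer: $0$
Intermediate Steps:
$D{\left(m \right)} = 6 m^{2}$ ($D{\left(m \right)} = 6 m m = 6 m^{2}$)
$\left(D{\left(-3 \right)} + 3\right) Z{\left(0 \right)} = \left(6 \left(-3\right)^{2} + 3\right) 0 = \left(6 \cdot 9 + 3\right) 0 = \left(54 + 3\right) 0 = 57 \cdot 0 = 0$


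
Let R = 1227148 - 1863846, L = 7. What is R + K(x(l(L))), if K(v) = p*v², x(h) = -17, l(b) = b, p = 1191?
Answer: -292499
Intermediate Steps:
K(v) = 1191*v²
R = -636698
R + K(x(l(L))) = -636698 + 1191*(-17)² = -636698 + 1191*289 = -636698 + 344199 = -292499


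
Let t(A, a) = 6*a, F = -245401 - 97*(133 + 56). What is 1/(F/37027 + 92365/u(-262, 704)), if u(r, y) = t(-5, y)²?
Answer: -660642250752/4702168446329 ≈ -0.14050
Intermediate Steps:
F = -263734 (F = -245401 - 97*189 = -245401 - 18333 = -263734)
u(r, y) = 36*y² (u(r, y) = (6*y)² = 36*y²)
1/(F/37027 + 92365/u(-262, 704)) = 1/(-263734/37027 + 92365/((36*704²))) = 1/(-263734*1/37027 + 92365/((36*495616))) = 1/(-263734/37027 + 92365/17842176) = 1/(-4702168446329/660642250752) = -660642250752/4702168446329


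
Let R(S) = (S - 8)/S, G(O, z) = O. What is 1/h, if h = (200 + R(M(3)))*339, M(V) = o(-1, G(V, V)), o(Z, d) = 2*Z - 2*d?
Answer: 1/68478 ≈ 1.4603e-5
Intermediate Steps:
o(Z, d) = -2*d + 2*Z
M(V) = -2 - 2*V (M(V) = -2*V + 2*(-1) = -2*V - 2 = -2 - 2*V)
R(S) = (-8 + S)/S
h = 68478 (h = (200 + (-8 + (-2 - 2*3))/(-2 - 2*3))*339 = (200 + (-8 + (-2 - 6))/(-2 - 6))*339 = (200 + (-8 - 8)/(-8))*339 = (200 - 1/8*(-16))*339 = (200 + 2)*339 = 202*339 = 68478)
1/h = 1/68478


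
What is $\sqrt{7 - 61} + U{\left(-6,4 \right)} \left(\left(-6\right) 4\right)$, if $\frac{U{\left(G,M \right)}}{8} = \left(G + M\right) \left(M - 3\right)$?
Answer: $384 + 3 i \sqrt{6} \approx 384.0 + 7.3485 i$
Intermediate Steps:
$U{\left(G,M \right)} = 8 \left(-3 + M\right) \left(G + M\right)$ ($U{\left(G,M \right)} = 8 \left(G + M\right) \left(M - 3\right) = 8 \left(G + M\right) \left(-3 + M\right) = 8 \left(-3 + M\right) \left(G + M\right)$)
$\sqrt{7 - 61} + U{\left(-6,4 \right)} \left(\left(-6\right) 4\right) = \sqrt{7 - 61} + \left(\left(-24\right) \left(-6\right) - 96 + 8 \cdot 4^{2} + 8 \left(-6\right) 4\right) \left(\left(-6\right) 4\right) = \sqrt{-54} + \left(144 - 96 + 8 \cdot 16 - 192\right) \left(-24\right) = 3 i \sqrt{6} + \left(144 - 96 + 128 - 192\right) \left(-24\right) = 3 i \sqrt{6} - -384 = 3 i \sqrt{6} + 384 = 384 + 3 i \sqrt{6}$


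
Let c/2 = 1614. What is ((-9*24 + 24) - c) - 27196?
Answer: -30616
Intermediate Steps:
c = 3228 (c = 2*1614 = 3228)
((-9*24 + 24) - c) - 27196 = ((-9*24 + 24) - 1*3228) - 27196 = ((-216 + 24) - 3228) - 27196 = (-192 - 3228) - 27196 = -3420 - 27196 = -30616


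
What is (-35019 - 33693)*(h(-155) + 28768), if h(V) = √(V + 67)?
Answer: -1976706816 - 137424*I*√22 ≈ -1.9767e+9 - 6.4458e+5*I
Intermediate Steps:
h(V) = √(67 + V)
(-35019 - 33693)*(h(-155) + 28768) = (-35019 - 33693)*(√(67 - 155) + 28768) = -68712*(√(-88) + 28768) = -68712*(2*I*√22 + 28768) = -68712*(28768 + 2*I*√22) = -1976706816 - 137424*I*√22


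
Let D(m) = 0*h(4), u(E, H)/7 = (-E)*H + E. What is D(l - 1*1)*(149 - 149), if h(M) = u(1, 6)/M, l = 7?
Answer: 0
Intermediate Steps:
u(E, H) = 7*E - 7*E*H (u(E, H) = 7*((-E)*H + E) = 7*(-E*H + E) = 7*(E - E*H) = 7*E - 7*E*H)
h(M) = -35/M (h(M) = (7*1*(1 - 1*6))/M = (7*1*(1 - 6))/M = (7*1*(-5))/M = -35/M)
D(m) = 0 (D(m) = 0*(-35/4) = 0)
D(l - 1*1)*(149 - 149) = 0*(149 - 149) = 0*0 = 0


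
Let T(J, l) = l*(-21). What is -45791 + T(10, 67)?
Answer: -47198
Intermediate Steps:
T(J, l) = -21*l
-45791 + T(10, 67) = -45791 - 21*67 = -45791 - 1407 = -47198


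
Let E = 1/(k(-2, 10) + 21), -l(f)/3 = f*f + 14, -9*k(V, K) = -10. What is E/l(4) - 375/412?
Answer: -373331/409940 ≈ -0.91070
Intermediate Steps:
k(V, K) = 10/9 (k(V, K) = -1/9*(-10) = 10/9)
l(f) = -42 - 3*f**2 (l(f) = -3*(f*f + 14) = -3*(f**2 + 14) = -3*(14 + f**2) = -42 - 3*f**2)
E = 9/199 (E = 1/(10/9 + 21) = 1/(199/9) = 9/199 ≈ 0.045226)
E/l(4) - 375/412 = 9/(199*(-42 - 3*4**2)) - 375/412 = 9/(199*(-42 - 3*16)) - 375*1/412 = 9/(199*(-42 - 48)) - 375/412 = (9/199)/(-90) - 375/412 = (9/199)*(-1/90) - 375/412 = -1/1990 - 375/412 = -373331/409940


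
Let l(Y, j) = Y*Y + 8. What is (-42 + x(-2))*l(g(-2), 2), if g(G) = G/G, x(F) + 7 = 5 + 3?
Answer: -369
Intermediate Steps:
x(F) = 1 (x(F) = -7 + (5 + 3) = -7 + 8 = 1)
g(G) = 1
l(Y, j) = 8 + Y² (l(Y, j) = Y² + 8 = 8 + Y²)
(-42 + x(-2))*l(g(-2), 2) = (-42 + 1)*(8 + 1²) = -41*(8 + 1) = -41*9 = -369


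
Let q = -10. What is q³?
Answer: -1000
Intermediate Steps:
q³ = (-10)³ = -1000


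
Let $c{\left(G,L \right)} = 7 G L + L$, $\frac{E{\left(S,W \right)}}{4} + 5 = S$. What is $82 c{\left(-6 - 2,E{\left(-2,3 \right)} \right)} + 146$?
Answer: $126426$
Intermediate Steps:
$E{\left(S,W \right)} = -20 + 4 S$
$c{\left(G,L \right)} = L + 7 G L$ ($c{\left(G,L \right)} = 7 G L + L = L + 7 G L$)
$82 c{\left(-6 - 2,E{\left(-2,3 \right)} \right)} + 146 = 82 \left(-20 + 4 \left(-2\right)\right) \left(1 + 7 \left(-6 - 2\right)\right) + 146 = 82 \left(-20 - 8\right) \left(1 + 7 \left(-6 - 2\right)\right) + 146 = 82 \left(- 28 \left(1 + 7 \left(-8\right)\right)\right) + 146 = 82 \left(- 28 \left(1 - 56\right)\right) + 146 = 82 \left(\left(-28\right) \left(-55\right)\right) + 146 = 82 \cdot 1540 + 146 = 126280 + 146 = 126426$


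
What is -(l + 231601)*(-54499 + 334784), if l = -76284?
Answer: -43533025345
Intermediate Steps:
-(l + 231601)*(-54499 + 334784) = -(-76284 + 231601)*(-54499 + 334784) = -155317*280285 = -1*43533025345 = -43533025345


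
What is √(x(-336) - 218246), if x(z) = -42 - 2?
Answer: I*√218290 ≈ 467.22*I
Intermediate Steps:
x(z) = -44
√(x(-336) - 218246) = √(-44 - 218246) = √(-218290) = I*√218290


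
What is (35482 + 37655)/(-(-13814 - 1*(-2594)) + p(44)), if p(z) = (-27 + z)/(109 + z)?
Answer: 658233/100981 ≈ 6.5184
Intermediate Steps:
p(z) = (-27 + z)/(109 + z)
(35482 + 37655)/(-(-13814 - 1*(-2594)) + p(44)) = (35482 + 37655)/(-(-13814 - 1*(-2594)) + (-27 + 44)/(109 + 44)) = 73137/(-(-13814 + 2594) + 17/153) = 73137/(-1*(-11220) + (1/153)*17) = 73137/(11220 + ⅑) = 73137/(100981/9) = 73137*(9/100981) = 658233/100981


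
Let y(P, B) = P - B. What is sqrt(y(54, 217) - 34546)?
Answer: I*sqrt(34709) ≈ 186.3*I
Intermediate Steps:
sqrt(y(54, 217) - 34546) = sqrt((54 - 1*217) - 34546) = sqrt((54 - 217) - 34546) = sqrt(-163 - 34546) = sqrt(-34709) = I*sqrt(34709)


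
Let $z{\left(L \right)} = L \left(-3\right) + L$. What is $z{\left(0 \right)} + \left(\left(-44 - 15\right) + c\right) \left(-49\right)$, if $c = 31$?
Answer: $1372$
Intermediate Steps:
$z{\left(L \right)} = - 2 L$ ($z{\left(L \right)} = - 3 L + L = - 2 L$)
$z{\left(0 \right)} + \left(\left(-44 - 15\right) + c\right) \left(-49\right) = \left(-2\right) 0 + \left(\left(-44 - 15\right) + 31\right) \left(-49\right) = 0 + \left(-59 + 31\right) \left(-49\right) = 0 - -1372 = 0 + 1372 = 1372$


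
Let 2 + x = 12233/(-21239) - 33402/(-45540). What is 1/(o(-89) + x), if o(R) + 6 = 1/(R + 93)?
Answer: -322408020/2447884069 ≈ -0.13171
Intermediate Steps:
o(R) = -6 + 1/(93 + R) (o(R) = -6 + 1/(R + 93) = -6 + 1/(93 + R))
x = -297018977/161204010 (x = -2 + (12233/(-21239) - 33402/(-45540)) = -2 + (12233*(-1/21239) - 33402*(-1/45540)) = -2 + (-12233/21239 + 5567/7590) = -2 + 25389043/161204010 = -297018977/161204010 ≈ -1.8425)
1/(o(-89) + x) = 1/((-557 - 6*(-89))/(93 - 89) - 297018977/161204010) = 1/((-557 + 534)/4 - 297018977/161204010) = 1/((¼)*(-23) - 297018977/161204010) = 1/(-23/4 - 297018977/161204010) = 1/(-2447884069/322408020) = -322408020/2447884069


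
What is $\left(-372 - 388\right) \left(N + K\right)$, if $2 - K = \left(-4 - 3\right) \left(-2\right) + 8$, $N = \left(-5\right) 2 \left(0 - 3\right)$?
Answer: $-7600$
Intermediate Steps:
$N = 30$ ($N = - 10 \left(0 - 3\right) = \left(-10\right) \left(-3\right) = 30$)
$K = -20$ ($K = 2 - \left(\left(-4 - 3\right) \left(-2\right) + 8\right) = 2 - \left(\left(-7\right) \left(-2\right) + 8\right) = 2 - \left(14 + 8\right) = 2 - 22 = -20$)
$\left(-372 - 388\right) \left(N + K\right) = \left(-372 - 388\right) \left(30 - 20\right) = \left(-760\right) 10 = -7600$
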